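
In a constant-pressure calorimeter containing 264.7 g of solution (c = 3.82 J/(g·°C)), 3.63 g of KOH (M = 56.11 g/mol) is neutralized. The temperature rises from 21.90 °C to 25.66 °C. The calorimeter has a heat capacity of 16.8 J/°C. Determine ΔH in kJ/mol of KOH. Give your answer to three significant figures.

ΔH = -59.7 kJ/mol

|ΔT| = |25.66 − 21.90| = 3.76 °C
|q_surr| = (264.7 × 3.82 + 16.8) × 3.76 = 1027.954 × 3.76 = 3865 J
n(KOH) = 3.63 / 56.11 = 0.06469 mol
Temperature rose, so q_rxn = −|q_surr| = -3.865 kJ
ΔH = q_rxn / n = -59.746 kJ/mol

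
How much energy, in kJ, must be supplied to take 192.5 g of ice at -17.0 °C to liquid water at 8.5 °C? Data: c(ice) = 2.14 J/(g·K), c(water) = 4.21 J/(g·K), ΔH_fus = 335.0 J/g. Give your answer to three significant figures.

q1 (heat ice -17.0→0.0 °C): 192.5 × 2.14 × 17.0 = 7003 J
q2 (melt at 0 °C): 192.5 × 335.0 = 64488 J
q3 (heat water 0.0→8.5 °C): 192.5 × 4.21 × 8.5 = 6889 J
Total: 7003 + 64488 + 6889 = 78380 J = 78.4 kJ

q = 78.4 kJ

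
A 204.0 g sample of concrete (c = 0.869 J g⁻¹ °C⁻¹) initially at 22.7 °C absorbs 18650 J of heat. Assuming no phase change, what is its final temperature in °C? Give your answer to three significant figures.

T_f = 128 °C

ΔT = q / (m c) = 18650 / (204.0 × 0.869) = 105.2 °C
T_f = 22.7 + 105.2 = 127.9 °C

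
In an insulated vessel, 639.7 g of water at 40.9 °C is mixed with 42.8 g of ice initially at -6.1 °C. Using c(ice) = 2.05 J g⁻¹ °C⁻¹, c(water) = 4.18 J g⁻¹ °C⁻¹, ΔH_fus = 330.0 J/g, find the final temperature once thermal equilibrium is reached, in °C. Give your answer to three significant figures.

T_f = 33.2 °C

Heat to bring ice to 0 °C and melt it: q₁ = 42.8×2.05×6.1 + 42.8×330.0 = 14659 J
Heat the water can supply cooling to 0 °C: 639.7×4.18×40.9 = 109364 J > q₁, so all ice melts.
Energy balance: 639.7×4.18×(40.9 − T) = 14659 + 42.8×4.18×(T − 0)
2673.946(40.9 − T) = 14659 + 178.904 T
109364 − 14659 = 2852.850 T
T = 94705 / 2852.850 = 33.20 °C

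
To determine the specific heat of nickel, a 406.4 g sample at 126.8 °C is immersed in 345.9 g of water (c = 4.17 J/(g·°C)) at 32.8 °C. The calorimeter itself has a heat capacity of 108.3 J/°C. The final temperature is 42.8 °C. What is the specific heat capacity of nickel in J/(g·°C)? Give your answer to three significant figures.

c = 0.454 J/(g·°C)

q_gained = (345.9 × 4.17 + 108.3) × (42.8 − 32.8) = 15510 J
q_lost = 406.4 × c × (126.8 − 42.8) = 34137.6 c
Set equal: c = 15510 / 34137.6 = 0.454 J/(g·°C)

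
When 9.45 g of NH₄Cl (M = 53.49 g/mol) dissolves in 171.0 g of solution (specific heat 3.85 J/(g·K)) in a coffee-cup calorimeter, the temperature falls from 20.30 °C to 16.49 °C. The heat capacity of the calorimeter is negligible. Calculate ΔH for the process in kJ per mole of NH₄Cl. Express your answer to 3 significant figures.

|ΔT| = |16.49 − 20.30| = 3.81 °C
|q_surr| = (171.0 × 3.85) × 3.81 = 658.35 × 3.81 = 2508 J
n(NH₄Cl) = 9.45 / 53.49 = 0.1767 mol
Temperature fell, so q_rxn = +|q_surr| = 2.508 kJ
ΔH = q_rxn / n = 14.19 kJ/mol

ΔH = 14.2 kJ/mol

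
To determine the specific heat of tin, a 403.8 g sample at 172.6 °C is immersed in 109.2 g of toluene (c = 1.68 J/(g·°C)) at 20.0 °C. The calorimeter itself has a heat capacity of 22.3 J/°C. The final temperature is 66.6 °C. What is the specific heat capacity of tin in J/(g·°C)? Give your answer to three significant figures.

q_gained = (109.2 × 1.68 + 22.3) × (66.6 − 20.0) = 9588 J
q_lost = 403.8 × c × (172.6 − 66.6) = 42802.8 c
Set equal: c = 9588 / 42802.8 = 0.224 J/(g·°C)

c = 0.224 J/(g·°C)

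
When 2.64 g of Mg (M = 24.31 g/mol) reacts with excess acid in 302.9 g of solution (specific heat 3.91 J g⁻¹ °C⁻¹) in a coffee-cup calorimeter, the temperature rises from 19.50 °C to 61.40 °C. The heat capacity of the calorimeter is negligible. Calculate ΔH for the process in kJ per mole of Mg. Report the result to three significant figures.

|ΔT| = |61.40 − 19.50| = 41.90 °C
|q_surr| = (302.9 × 3.91) × 41.90 = 1184.339 × 41.90 = 49620 J
n(Mg) = 2.64 / 24.31 = 0.1086 mol
Temperature rose, so q_rxn = −|q_surr| = -49.62 kJ
ΔH = q_rxn / n = -456.9 kJ/mol

ΔH = -457 kJ/mol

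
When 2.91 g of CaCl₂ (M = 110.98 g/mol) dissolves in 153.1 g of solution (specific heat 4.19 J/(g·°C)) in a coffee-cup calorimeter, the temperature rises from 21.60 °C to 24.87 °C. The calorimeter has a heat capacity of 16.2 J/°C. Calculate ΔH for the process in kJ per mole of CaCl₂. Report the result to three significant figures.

|ΔT| = |24.87 − 21.60| = 3.27 °C
|q_surr| = (153.1 × 4.19 + 16.2) × 3.27 = 657.689 × 3.27 = 2151 J
n(CaCl₂) = 2.91 / 110.98 = 0.02622 mol
Temperature rose, so q_rxn = −|q_surr| = -2.151 kJ
ΔH = q_rxn / n = -82.04 kJ/mol

ΔH = -82.0 kJ/mol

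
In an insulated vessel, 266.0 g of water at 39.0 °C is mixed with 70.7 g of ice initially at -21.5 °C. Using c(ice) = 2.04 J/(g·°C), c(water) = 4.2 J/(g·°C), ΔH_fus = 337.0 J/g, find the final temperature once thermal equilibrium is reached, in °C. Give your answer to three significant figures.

Heat to bring ice to 0 °C and melt it: q₁ = 70.7×2.04×21.5 + 70.7×337.0 = 26927 J
Heat the water can supply cooling to 0 °C: 266.0×4.2×39.0 = 43570.8 J > q₁, so all ice melts.
Energy balance: 266.0×4.2×(39.0 − T) = 26927 + 70.7×4.2×(T − 0)
1117.2(39.0 − T) = 26927 + 296.94 T
43570.8 − 26927 = 1414.14 T
T = 16643.8 / 1414.14 = 11.77 °C

T_f = 11.8 °C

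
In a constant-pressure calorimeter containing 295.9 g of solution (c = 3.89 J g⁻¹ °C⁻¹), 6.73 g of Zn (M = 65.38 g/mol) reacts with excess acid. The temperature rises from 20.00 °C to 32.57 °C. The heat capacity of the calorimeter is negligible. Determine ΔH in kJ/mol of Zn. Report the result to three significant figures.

|ΔT| = |32.57 − 20.00| = 12.57 °C
|q_surr| = (295.9 × 3.89) × 12.57 = 1151.051 × 12.57 = 14470 J
n(Zn) = 6.73 / 65.38 = 0.1029 mol
Temperature rose, so q_rxn = −|q_surr| = -14.47 kJ
ΔH = q_rxn / n = -140.6 kJ/mol

ΔH = -141 kJ/mol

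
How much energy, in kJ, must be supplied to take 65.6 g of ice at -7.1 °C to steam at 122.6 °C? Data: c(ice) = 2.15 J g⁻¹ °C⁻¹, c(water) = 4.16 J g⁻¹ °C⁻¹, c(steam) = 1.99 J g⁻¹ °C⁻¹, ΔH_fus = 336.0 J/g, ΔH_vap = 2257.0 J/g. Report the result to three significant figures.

q = 201 kJ

q1 (heat ice -7.1→0.0 °C): 65.6 × 2.15 × 7.1 = 1001 J
q2 (melt at 0 °C): 65.6 × 336.0 = 22042 J
q3 (heat water 0.0→100.0 °C): 65.6 × 4.16 × 100.0 = 27290 J
q4 (vaporize at 100 °C): 65.6 × 2257.0 = 148059 J
q5 (heat steam 100.0→122.6 °C): 65.6 × 1.99 × 22.6 = 2950 J
Total: 1001 + 22042 + 27290 + 148059 + 2950 = 201342 J = 201 kJ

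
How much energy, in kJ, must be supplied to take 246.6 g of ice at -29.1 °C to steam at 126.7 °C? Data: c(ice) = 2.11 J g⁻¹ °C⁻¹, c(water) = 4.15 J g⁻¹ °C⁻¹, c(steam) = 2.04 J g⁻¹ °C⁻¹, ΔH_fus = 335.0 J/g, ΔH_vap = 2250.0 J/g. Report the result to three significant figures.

q = 768 kJ

q1 (heat ice -29.1→0.0 °C): 246.6 × 2.11 × 29.1 = 15141 J
q2 (melt at 0 °C): 246.6 × 335.0 = 82611 J
q3 (heat water 0.0→100.0 °C): 246.6 × 4.15 × 100.0 = 102339 J
q4 (vaporize at 100 °C): 246.6 × 2250.0 = 554850 J
q5 (heat steam 100.0→126.7 °C): 246.6 × 2.04 × 26.7 = 13432 J
Total: 15141 + 82611 + 102339 + 554850 + 13432 = 768373 J = 768 kJ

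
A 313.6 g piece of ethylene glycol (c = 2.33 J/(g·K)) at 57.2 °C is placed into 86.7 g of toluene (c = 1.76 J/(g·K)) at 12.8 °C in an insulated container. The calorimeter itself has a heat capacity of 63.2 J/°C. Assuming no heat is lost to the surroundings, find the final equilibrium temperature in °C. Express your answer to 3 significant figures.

T_f = 47.1 °C

Heat lost by ethylene glycol = heat gained by toluene + calorimeter.
(313.6)(2.33)(57.2 − T) = [(86.7)(1.76) + 63.2](T − 12.8)
730.688 (57.2 − T) = 215.792 (T − 12.8)
41795 − 730.688 T = 215.792 T − 2762.1
44557.1 = 946.480 T
T = 47.08 °C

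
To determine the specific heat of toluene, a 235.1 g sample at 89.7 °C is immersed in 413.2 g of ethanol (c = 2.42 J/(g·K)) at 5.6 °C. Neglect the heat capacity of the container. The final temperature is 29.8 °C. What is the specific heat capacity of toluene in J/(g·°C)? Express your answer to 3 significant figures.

q_gained = (413.2 × 2.42) × (29.8 − 5.6) = 24200 J
q_lost = 235.1 × c × (89.7 − 29.8) = 14082.49 c
Set equal: c = 24200 / 14082.49 = 1.72 J/(g·°C)

c = 1.72 J/(g·°C)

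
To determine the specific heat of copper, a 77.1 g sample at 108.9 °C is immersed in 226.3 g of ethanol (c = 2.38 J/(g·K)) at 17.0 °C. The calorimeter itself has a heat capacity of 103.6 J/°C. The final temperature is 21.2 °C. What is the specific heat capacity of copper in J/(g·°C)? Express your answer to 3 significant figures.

q_gained = (226.3 × 2.38 + 103.6) × (21.2 − 17.0) = 2697 J
q_lost = 77.1 × c × (108.9 − 21.2) = 6761.67 c
Set equal: c = 2697 / 6761.67 = 0.399 J/(g·°C)

c = 0.399 J/(g·°C)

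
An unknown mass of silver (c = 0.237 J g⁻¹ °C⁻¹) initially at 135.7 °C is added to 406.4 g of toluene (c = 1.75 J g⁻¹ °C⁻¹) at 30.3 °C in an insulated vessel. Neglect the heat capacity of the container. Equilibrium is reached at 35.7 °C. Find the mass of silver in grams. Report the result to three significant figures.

q_gained = (406.4 × 1.75) × (35.7 − 30.3) = 3840 J
q_lost = m × 0.237 × (135.7 − 35.7) = 23.7 m
m = 3840 / 23.7 = 162 g

m = 162 g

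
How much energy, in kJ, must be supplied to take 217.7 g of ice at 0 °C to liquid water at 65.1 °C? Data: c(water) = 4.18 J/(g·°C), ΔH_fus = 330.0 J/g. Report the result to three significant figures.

q = 131 kJ

q1 (melt at 0 °C): 217.7 × 330.0 = 71841 J
q2 (heat water 0.0→65.1 °C): 217.7 × 4.18 × 65.1 = 59240 J
Total: 71841 + 59240 = 131081 J = 131 kJ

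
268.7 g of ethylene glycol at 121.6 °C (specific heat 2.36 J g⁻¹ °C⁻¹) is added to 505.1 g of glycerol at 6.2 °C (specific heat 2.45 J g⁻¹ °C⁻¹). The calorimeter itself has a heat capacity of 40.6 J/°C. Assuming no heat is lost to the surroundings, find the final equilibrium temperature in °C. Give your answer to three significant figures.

Heat lost by ethylene glycol = heat gained by glycerol + calorimeter.
(268.7)(2.36)(121.6 − T) = [(505.1)(2.45) + 40.6](T − 6.2)
634.132 (121.6 − T) = 1278.095 (T − 6.2)
77110 − 634.132 T = 1278.095 T − 7924.2
85034.2 = 1912.227 T
T = 44.47 °C

T_f = 44.5 °C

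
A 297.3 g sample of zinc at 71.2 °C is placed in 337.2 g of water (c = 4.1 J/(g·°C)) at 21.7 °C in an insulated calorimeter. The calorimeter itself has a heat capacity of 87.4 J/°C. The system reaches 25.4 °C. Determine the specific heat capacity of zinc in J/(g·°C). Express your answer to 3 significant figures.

q_gained = (337.2 × 4.1 + 87.4) × (25.4 − 21.7) = 5439 J
q_lost = 297.3 × c × (71.2 − 25.4) = 13616.34 c
Set equal: c = 5439 / 13616.34 = 0.399 J/(g·°C)

c = 0.399 J/(g·°C)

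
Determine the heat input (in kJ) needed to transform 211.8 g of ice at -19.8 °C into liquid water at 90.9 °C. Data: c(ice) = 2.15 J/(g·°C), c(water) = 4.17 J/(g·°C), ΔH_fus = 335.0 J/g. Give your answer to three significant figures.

q1 (heat ice -19.8→0.0 °C): 211.8 × 2.15 × 19.8 = 9016 J
q2 (melt at 0 °C): 211.8 × 335.0 = 70953 J
q3 (heat water 0.0→90.9 °C): 211.8 × 4.17 × 90.9 = 80283 J
Total: 9016 + 70953 + 80283 = 160252 J = 160 kJ

q = 160 kJ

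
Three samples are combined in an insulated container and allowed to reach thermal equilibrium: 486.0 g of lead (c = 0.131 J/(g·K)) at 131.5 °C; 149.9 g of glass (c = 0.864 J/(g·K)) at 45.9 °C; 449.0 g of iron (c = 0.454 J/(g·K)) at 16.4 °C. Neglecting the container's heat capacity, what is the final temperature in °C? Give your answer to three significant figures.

T_f = 44.5 °C

Σ mᵢcᵢ(T − Tᵢ) = 0  ⇒  T = Σ mᵢcᵢTᵢ / Σ mᵢcᵢ
Σ mᵢcᵢ = 486.0×0.131 + 149.9×0.864 + 449.0×0.454 = 397.0256
Σ mᵢcᵢTᵢ = 63.666×131.5 + 129.5136×45.9 + 203.846×16.4 = 17660
T = 17660 / 397.0256 = 44.48 °C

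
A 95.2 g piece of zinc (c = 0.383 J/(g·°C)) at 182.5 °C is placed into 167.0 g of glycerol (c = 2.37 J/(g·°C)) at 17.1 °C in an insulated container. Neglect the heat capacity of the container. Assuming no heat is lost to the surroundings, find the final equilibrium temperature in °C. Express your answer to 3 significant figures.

T_f = 31.1 °C

Heat lost by zinc = heat gained by glycerol.
(95.2)(0.383)(182.5 − T) = (167.0)(2.37)(T − 17.1)
36.4616 (182.5 − T) = 395.79 (T − 17.1)
6654.2 − 36.4616 T = 395.79 T − 6768.0
13422.2 = 432.2516 T
T = 31.05 °C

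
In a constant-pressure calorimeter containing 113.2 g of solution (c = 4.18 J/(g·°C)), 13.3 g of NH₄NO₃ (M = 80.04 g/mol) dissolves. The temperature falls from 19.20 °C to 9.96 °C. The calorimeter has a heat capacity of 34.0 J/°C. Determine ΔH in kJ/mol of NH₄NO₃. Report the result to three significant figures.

ΔH = 28.2 kJ/mol

|ΔT| = |9.96 − 19.20| = 9.24 °C
|q_surr| = (113.2 × 4.18 + 34.0) × 9.24 = 507.176 × 9.24 = 4686 J
n(NH₄NO₃) = 13.3 / 80.04 = 0.1662 mol
Temperature fell, so q_rxn = +|q_surr| = 4.686 kJ
ΔH = q_rxn / n = 28.19 kJ/mol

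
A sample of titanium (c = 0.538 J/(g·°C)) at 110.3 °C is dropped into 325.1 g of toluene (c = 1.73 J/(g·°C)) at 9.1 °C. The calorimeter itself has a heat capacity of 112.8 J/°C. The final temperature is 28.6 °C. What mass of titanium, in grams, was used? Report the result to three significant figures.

m = 300 g

q_gained = (325.1 × 1.73 + 112.8) × (28.6 − 9.1) = 13170 J
q_lost = m × 0.538 × (110.3 − 28.6) = 43.9546 m
m = 13170 / 43.9546 = 300 g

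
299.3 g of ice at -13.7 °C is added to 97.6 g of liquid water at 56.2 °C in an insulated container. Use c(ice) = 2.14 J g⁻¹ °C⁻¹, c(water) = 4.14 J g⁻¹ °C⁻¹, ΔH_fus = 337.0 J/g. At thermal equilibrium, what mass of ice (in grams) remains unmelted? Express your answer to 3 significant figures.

Heat to warm all ice to 0 °C: 299.3×2.14×13.7 = 8774.9 J
Heat released by water cooling to 0 °C: 97.6×4.14×56.2 = 22708 J
22708 J < 8774.9 + 299.3×337.0 = 109639.0 J, so not all ice melts; final T = 0 °C.
Heat left for melting: 22708 − 8774.9 = 13933.1 J
Mass melted = 13933.1 / 337.0 = 41.34 g
Ice remaining = 299.3 − 41.34 = 257.96 g

m_ice remaining = 258 g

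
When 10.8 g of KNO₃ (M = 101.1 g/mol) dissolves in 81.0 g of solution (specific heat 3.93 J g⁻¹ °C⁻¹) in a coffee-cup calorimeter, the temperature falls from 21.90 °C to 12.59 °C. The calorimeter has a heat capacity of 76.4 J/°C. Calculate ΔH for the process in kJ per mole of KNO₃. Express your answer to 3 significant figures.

|ΔT| = |12.59 − 21.90| = 9.31 °C
|q_surr| = (81.0 × 3.93 + 76.4) × 9.31 = 394.73 × 9.31 = 3675 J
n(KNO₃) = 10.8 / 101.1 = 0.1068 mol
Temperature fell, so q_rxn = +|q_surr| = 3.675 kJ
ΔH = q_rxn / n = 34.41 kJ/mol

ΔH = 34.4 kJ/mol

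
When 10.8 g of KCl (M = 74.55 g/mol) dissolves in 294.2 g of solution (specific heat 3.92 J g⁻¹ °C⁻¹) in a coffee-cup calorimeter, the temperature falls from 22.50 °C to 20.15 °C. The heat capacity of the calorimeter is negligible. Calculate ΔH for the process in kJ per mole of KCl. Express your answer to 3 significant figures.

ΔH = 18.7 kJ/mol

|ΔT| = |20.15 − 22.50| = 2.35 °C
|q_surr| = (294.2 × 3.92) × 2.35 = 1153.264 × 2.35 = 2710 J
n(KCl) = 10.8 / 74.55 = 0.1449 mol
Temperature fell, so q_rxn = +|q_surr| = 2.710 kJ
ΔH = q_rxn / n = 18.70 kJ/mol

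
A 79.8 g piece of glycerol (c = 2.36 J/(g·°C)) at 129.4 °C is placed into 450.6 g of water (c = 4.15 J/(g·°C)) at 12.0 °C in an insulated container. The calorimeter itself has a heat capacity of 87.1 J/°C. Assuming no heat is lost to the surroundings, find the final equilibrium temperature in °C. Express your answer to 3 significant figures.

Heat lost by glycerol = heat gained by water + calorimeter.
(79.8)(2.36)(129.4 − T) = [(450.6)(4.15) + 87.1](T − 12.0)
188.328 (129.4 − T) = 1957.09 (T − 12.0)
24370 − 188.328 T = 1957.09 T − 23485
47855 = 2145.418 T
T = 22.31 °C

T_f = 22.3 °C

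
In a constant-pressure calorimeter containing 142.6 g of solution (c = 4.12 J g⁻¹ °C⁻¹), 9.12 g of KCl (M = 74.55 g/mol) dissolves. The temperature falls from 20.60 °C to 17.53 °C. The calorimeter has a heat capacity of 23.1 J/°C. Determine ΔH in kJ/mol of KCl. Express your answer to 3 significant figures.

ΔH = 15.3 kJ/mol

|ΔT| = |17.53 − 20.60| = 3.07 °C
|q_surr| = (142.6 × 4.12 + 23.1) × 3.07 = 610.612 × 3.07 = 1875 J
n(KCl) = 9.12 / 74.55 = 0.1223 mol
Temperature fell, so q_rxn = +|q_surr| = 1.875 kJ
ΔH = q_rxn / n = 15.33 kJ/mol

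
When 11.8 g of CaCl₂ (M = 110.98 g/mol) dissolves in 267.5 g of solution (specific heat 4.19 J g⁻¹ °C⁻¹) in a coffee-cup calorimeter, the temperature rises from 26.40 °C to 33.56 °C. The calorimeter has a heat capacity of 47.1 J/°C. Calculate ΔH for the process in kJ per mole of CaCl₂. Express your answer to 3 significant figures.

ΔH = -78.6 kJ/mol

|ΔT| = |33.56 − 26.40| = 7.16 °C
|q_surr| = (267.5 × 4.19 + 47.1) × 7.16 = 1167.925 × 7.16 = 8362.3 J
n(CaCl₂) = 11.8 / 110.98 = 0.10633 mol
Temperature rose, so q_rxn = −|q_surr| = -8.3623 kJ
ΔH = q_rxn / n = -78.64 kJ/mol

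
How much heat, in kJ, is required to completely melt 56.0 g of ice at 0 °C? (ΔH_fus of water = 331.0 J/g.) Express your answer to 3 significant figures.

q = m × ΔH_fus = 56.0 × 331.0 = 18540 J = 18.5 kJ

q = 18.5 kJ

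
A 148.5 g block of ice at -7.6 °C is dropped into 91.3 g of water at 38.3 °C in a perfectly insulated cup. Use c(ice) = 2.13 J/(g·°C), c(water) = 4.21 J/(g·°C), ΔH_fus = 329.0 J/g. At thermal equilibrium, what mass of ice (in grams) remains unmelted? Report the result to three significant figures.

Heat to warm all ice to 0 °C: 148.5×2.13×7.6 = 2403.9 J
Heat released by water cooling to 0 °C: 91.3×4.21×38.3 = 14721 J
14721 J < 2403.9 + 148.5×329.0 = 51260.4 J, so not all ice melts; final T = 0 °C.
Heat left for melting: 14721 − 2403.9 = 12317.1 J
Mass melted = 12317.1 / 329.0 = 37.44 g
Ice remaining = 148.5 − 37.44 = 111.06 g

m_ice remaining = 111 g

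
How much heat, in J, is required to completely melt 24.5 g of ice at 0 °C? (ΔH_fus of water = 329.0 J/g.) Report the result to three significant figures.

q = m × ΔH_fus = 24.5 × 329.0 = 8061 J

q = 8060 J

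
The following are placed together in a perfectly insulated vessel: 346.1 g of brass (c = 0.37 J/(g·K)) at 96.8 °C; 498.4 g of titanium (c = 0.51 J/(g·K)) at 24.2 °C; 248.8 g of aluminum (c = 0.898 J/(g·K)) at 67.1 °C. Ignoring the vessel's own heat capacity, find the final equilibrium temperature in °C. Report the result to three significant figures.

Σ mᵢcᵢ(T − Tᵢ) = 0  ⇒  T = Σ mᵢcᵢTᵢ / Σ mᵢcᵢ
Σ mᵢcᵢ = 346.1×0.37 + 498.4×0.51 + 248.8×0.898 = 605.6634
Σ mᵢcᵢTᵢ = 128.057×96.8 + 254.184×24.2 + 223.4224×67.1 = 33539
T = 33539 / 605.6634 = 55.38 °C

T_f = 55.4 °C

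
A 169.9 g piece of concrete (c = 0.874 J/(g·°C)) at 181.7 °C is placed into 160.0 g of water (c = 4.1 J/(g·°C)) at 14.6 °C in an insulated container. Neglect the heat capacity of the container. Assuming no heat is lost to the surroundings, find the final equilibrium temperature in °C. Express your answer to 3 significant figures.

Heat lost by concrete = heat gained by water.
(169.9)(0.874)(181.7 − T) = (160.0)(4.1)(T − 14.6)
148.4926 (181.7 − T) = 656 (T − 14.6)
26981 − 148.4926 T = 656 T − 9577.6
36558.6 = 804.4926 T
T = 45.44 °C

T_f = 45.4 °C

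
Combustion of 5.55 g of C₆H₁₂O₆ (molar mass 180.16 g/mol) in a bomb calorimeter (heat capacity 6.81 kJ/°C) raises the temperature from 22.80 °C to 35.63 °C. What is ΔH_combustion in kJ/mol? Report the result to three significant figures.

ΔH = -2840 kJ/mol

ΔT = 35.63 − 22.80 = 12.83 °C
q_cal = C_cal × ΔT = 6.81 × 12.83 = 87.3723 kJ
n = 5.55 / 180.16 = 0.03081 mol
q_rxn = −q_cal = -87.3723 kJ
ΔH = -87.3723 / 0.03081 = -2836 kJ/mol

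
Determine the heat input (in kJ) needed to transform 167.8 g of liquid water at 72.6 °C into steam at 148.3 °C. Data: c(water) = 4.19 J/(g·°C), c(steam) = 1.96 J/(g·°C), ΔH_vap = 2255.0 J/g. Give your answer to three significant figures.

q = 414 kJ

q1 (heat water 72.6→100.0 °C): 167.8 × 4.19 × 27.4 = 19264 J
q2 (vaporize at 100 °C): 167.8 × 2255.0 = 378389 J
q3 (heat steam 100.0→148.3 °C): 167.8 × 1.96 × 48.3 = 15885 J
Total: 19264 + 378389 + 15885 = 413538 J = 414 kJ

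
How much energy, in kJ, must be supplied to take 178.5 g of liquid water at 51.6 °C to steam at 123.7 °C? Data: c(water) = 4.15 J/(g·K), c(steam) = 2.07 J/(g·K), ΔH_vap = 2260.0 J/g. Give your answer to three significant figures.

q1 (heat water 51.6→100.0 °C): 178.5 × 4.15 × 48.4 = 35854 J
q2 (vaporize at 100 °C): 178.5 × 2260.0 = 403410 J
q3 (heat steam 100.0→123.7 °C): 178.5 × 2.07 × 23.7 = 8757 J
Total: 35854 + 403410 + 8757 = 448021 J = 448 kJ

q = 448 kJ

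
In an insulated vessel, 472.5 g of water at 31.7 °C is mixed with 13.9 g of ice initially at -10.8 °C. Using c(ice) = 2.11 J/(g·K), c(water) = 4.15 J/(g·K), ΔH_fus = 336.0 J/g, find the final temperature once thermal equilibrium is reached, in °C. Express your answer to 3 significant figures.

Heat to bring ice to 0 °C and melt it: q₁ = 13.9×2.11×10.8 + 13.9×336.0 = 4987.2 J
Heat the water can supply cooling to 0 °C: 472.5×4.15×31.7 = 62159.7 J > q₁, so all ice melts.
Energy balance: 472.5×4.15×(31.7 − T) = 4987.2 + 13.9×4.15×(T − 0)
1960.875(31.7 − T) = 4987.2 + 57.685 T
62159.7 − 4987.2 = 2018.560 T
T = 57172.5 / 2018.560 = 28.32 °C

T_f = 28.3 °C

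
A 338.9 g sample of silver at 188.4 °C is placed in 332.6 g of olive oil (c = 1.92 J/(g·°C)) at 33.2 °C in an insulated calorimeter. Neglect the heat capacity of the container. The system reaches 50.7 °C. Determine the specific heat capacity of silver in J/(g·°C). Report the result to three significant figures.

q_gained = (332.6 × 1.92) × (50.7 − 33.2) = 11175 J
q_lost = 338.9 × c × (188.4 − 50.7) = 46666.53 c
Set equal: c = 11175 / 46666.53 = 0.239 J/(g·°C)

c = 0.239 J/(g·°C)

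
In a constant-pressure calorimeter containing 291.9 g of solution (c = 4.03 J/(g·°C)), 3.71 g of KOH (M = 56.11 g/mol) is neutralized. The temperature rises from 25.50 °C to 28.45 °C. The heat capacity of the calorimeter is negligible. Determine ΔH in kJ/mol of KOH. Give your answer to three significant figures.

|ΔT| = |28.45 − 25.50| = 2.95 °C
|q_surr| = (291.9 × 4.03) × 2.95 = 1176.357 × 2.95 = 3470 J
n(KOH) = 3.71 / 56.11 = 0.06612 mol
Temperature rose, so q_rxn = −|q_surr| = -3.470 kJ
ΔH = q_rxn / n = -52.48 kJ/mol

ΔH = -52.5 kJ/mol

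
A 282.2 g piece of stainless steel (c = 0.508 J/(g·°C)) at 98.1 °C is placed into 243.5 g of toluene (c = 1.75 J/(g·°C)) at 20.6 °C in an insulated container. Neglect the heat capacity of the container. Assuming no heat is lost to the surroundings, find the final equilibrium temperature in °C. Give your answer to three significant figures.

T_f = 40.1 °C

Heat lost by stainless steel = heat gained by toluene.
(282.2)(0.508)(98.1 − T) = (243.5)(1.75)(T − 20.6)
143.3576 (98.1 − T) = 426.125 (T − 20.6)
14063 − 143.3576 T = 426.125 T − 8778.2
22841.2 = 569.4826 T
T = 40.11 °C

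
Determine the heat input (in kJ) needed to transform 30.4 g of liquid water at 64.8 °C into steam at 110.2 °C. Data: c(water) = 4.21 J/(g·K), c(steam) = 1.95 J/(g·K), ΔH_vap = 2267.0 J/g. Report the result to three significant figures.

q1 (heat water 64.8→100.0 °C): 30.4 × 4.21 × 35.2 = 4505 J
q2 (vaporize at 100 °C): 30.4 × 2267.0 = 68917 J
q3 (heat steam 100.0→110.2 °C): 30.4 × 1.95 × 10.2 = 605 J
Total: 4505 + 68917 + 605 = 74027 J = 74.0 kJ

q = 74.0 kJ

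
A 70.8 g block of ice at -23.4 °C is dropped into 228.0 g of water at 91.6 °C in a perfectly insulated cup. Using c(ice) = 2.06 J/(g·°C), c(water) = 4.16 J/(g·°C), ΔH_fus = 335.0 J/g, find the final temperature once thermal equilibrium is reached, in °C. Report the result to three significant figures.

Heat to bring ice to 0 °C and melt it: q₁ = 70.8×2.06×23.4 + 70.8×335.0 = 27131 J
Heat the water can supply cooling to 0 °C: 228.0×4.16×91.6 = 86880.8 J > q₁, so all ice melts.
Energy balance: 228.0×4.16×(91.6 − T) = 27131 + 70.8×4.16×(T − 0)
948.48(91.6 − T) = 27131 + 294.528 T
86880.8 − 27131 = 1243.008 T
T = 59749.8 / 1243.008 = 48.07 °C

T_f = 48.1 °C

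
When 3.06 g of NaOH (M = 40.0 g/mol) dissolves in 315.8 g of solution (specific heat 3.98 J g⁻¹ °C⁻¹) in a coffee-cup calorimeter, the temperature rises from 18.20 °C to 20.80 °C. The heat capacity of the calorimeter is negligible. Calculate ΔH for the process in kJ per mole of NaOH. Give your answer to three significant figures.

|ΔT| = |20.80 − 18.20| = 2.60 °C
|q_surr| = (315.8 × 3.98) × 2.60 = 1256.884 × 2.60 = 3268 J
n(NaOH) = 3.06 / 40.0 = 0.07650 mol
Temperature rose, so q_rxn = −|q_surr| = -3.268 kJ
ΔH = q_rxn / n = -42.72 kJ/mol

ΔH = -42.7 kJ/mol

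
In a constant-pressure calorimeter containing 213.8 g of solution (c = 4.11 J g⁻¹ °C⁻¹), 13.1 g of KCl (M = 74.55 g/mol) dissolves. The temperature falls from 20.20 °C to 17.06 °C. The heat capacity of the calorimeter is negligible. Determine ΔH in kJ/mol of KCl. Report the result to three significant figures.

|ΔT| = |17.06 − 20.20| = 3.14 °C
|q_surr| = (213.8 × 4.11) × 3.14 = 878.718 × 3.14 = 2759 J
n(KCl) = 13.1 / 74.55 = 0.1757 mol
Temperature fell, so q_rxn = +|q_surr| = 2.759 kJ
ΔH = q_rxn / n = 15.70 kJ/mol

ΔH = 15.7 kJ/mol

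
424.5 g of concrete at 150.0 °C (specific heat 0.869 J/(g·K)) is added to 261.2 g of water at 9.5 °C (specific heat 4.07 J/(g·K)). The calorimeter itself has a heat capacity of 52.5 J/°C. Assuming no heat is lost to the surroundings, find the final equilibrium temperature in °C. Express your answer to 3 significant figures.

T_f = 44.4 °C

Heat lost by concrete = heat gained by water + calorimeter.
(424.5)(0.869)(150.0 − T) = [(261.2)(4.07) + 52.5](T − 9.5)
368.8905 (150.0 − T) = 1115.584 (T − 9.5)
55334 − 368.8905 T = 1115.584 T − 10598
65932 = 1484.4745 T
T = 44.41 °C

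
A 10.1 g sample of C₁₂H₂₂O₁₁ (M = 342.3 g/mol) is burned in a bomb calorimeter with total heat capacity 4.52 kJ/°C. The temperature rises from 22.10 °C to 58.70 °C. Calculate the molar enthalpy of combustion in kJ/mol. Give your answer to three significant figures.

ΔT = 58.70 − 22.10 = 36.60 °C
q_cal = C_cal × ΔT = 4.52 × 36.60 = 165.432 kJ
n = 10.1 / 342.3 = 0.02951 mol
q_rxn = −q_cal = -165.432 kJ
ΔH = -165.432 / 0.02951 = -5606 kJ/mol

ΔH = -5610 kJ/mol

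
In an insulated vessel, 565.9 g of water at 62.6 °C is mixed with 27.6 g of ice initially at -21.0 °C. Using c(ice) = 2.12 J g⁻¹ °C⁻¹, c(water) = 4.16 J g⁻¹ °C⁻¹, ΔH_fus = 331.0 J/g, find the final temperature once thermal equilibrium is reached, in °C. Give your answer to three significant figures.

Heat to bring ice to 0 °C and melt it: q₁ = 27.6×2.12×21.0 + 27.6×331.0 = 10364 J
Heat the water can supply cooling to 0 °C: 565.9×4.16×62.6 = 147369 J > q₁, so all ice melts.
Energy balance: 565.9×4.16×(62.6 − T) = 10364 + 27.6×4.16×(T − 0)
2354.144(62.6 − T) = 10364 + 114.816 T
147369 − 10364 = 2468.960 T
T = 137005 / 2468.960 = 55.49 °C

T_f = 55.5 °C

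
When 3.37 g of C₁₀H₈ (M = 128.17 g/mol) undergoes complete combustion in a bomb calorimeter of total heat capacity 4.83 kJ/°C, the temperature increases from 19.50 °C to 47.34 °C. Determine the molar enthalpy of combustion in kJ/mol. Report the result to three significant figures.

ΔH = -5110 kJ/mol

ΔT = 47.34 − 19.50 = 27.84 °C
q_cal = C_cal × ΔT = 4.83 × 27.84 = 134.4672 kJ
n = 3.37 / 128.17 = 0.02629 mol
q_rxn = −q_cal = -134.4672 kJ
ΔH = -134.4672 / 0.02629 = -5114.8 kJ/mol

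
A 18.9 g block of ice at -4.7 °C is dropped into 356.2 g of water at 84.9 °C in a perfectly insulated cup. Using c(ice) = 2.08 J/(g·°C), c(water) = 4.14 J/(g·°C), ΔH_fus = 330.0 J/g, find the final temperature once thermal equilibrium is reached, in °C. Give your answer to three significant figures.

T_f = 76.5 °C

Heat to bring ice to 0 °C and melt it: q₁ = 18.9×2.08×4.7 + 18.9×330.0 = 6421.8 J
Heat the water can supply cooling to 0 °C: 356.2×4.14×84.9 = 125199 J > q₁, so all ice melts.
Energy balance: 356.2×4.14×(84.9 − T) = 6421.8 + 18.9×4.14×(T − 0)
1474.668(84.9 − T) = 6421.8 + 78.246 T
125199 − 6421.8 = 1552.914 T
T = 118777.2 / 1552.914 = 76.49 °C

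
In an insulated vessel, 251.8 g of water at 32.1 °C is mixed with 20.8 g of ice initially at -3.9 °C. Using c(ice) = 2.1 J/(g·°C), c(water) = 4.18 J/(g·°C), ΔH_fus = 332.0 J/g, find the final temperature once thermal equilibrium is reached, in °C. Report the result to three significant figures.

T_f = 23.4 °C

Heat to bring ice to 0 °C and melt it: q₁ = 20.8×2.1×3.9 + 20.8×332.0 = 7076.0 J
Heat the water can supply cooling to 0 °C: 251.8×4.18×32.1 = 33786.0 J > q₁, so all ice melts.
Energy balance: 251.8×4.18×(32.1 − T) = 7076.0 + 20.8×4.18×(T − 0)
1052.524(32.1 − T) = 7076.0 + 86.944 T
33786.0 − 7076.0 = 1139.468 T
T = 26710.0 / 1139.468 = 23.44 °C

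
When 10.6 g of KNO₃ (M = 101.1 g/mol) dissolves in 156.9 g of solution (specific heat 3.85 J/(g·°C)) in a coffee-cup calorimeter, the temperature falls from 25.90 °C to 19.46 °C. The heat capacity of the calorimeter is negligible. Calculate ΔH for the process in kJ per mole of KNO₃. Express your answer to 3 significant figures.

ΔH = 37.1 kJ/mol

|ΔT| = |19.46 − 25.90| = 6.44 °C
|q_surr| = (156.9 × 3.85) × 6.44 = 604.065 × 6.44 = 3890 J
n(KNO₃) = 10.6 / 101.1 = 0.1048 mol
Temperature fell, so q_rxn = +|q_surr| = 3.890 kJ
ΔH = q_rxn / n = 37.12 kJ/mol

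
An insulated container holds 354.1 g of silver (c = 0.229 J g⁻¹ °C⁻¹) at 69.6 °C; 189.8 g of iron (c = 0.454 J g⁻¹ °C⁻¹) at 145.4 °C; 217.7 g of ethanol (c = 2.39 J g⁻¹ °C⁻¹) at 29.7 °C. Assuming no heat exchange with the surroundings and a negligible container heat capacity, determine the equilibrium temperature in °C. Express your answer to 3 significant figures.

T_f = 48.9 °C

Σ mᵢcᵢ(T − Tᵢ) = 0  ⇒  T = Σ mᵢcᵢTᵢ / Σ mᵢcᵢ
Σ mᵢcᵢ = 354.1×0.229 + 189.8×0.454 + 217.7×2.39 = 687.5611
Σ mᵢcᵢTᵢ = 81.0889×69.6 + 86.1692×145.4 + 520.303×29.7 = 33626
T = 33626 / 687.5611 = 48.91 °C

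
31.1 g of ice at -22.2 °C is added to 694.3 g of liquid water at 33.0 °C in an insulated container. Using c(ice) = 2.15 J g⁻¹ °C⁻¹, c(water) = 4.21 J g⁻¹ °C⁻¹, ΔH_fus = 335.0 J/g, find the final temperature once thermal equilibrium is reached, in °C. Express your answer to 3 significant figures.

Heat to bring ice to 0 °C and melt it: q₁ = 31.1×2.15×22.2 + 31.1×335.0 = 11903 J
Heat the water can supply cooling to 0 °C: 694.3×4.21×33.0 = 96459.1 J > q₁, so all ice melts.
Energy balance: 694.3×4.21×(33.0 − T) = 11903 + 31.1×4.21×(T − 0)
2923.003(33.0 − T) = 11903 + 130.931 T
96459.1 − 11903 = 3053.934 T
T = 84556.1 / 3053.934 = 27.69 °C

T_f = 27.7 °C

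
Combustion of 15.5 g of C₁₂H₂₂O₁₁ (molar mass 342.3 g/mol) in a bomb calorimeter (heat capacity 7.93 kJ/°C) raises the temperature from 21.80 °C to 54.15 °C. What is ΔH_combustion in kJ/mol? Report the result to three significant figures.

ΔH = -5670 kJ/mol

ΔT = 54.15 − 21.80 = 32.35 °C
q_cal = C_cal × ΔT = 7.93 × 32.35 = 256.5355 kJ
n = 15.5 / 342.3 = 0.04528 mol
q_rxn = −q_cal = -256.5355 kJ
ΔH = -256.5355 / 0.04528 = -5666 kJ/mol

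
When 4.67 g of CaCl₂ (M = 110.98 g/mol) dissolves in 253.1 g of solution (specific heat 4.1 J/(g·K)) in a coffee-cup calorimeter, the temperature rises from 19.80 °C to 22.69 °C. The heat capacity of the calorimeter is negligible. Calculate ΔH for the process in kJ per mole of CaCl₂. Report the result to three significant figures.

|ΔT| = |22.69 − 19.80| = 2.89 °C
|q_surr| = (253.1 × 4.1) × 2.89 = 1037.71 × 2.89 = 2999 J
n(CaCl₂) = 4.67 / 110.98 = 0.04208 mol
Temperature rose, so q_rxn = −|q_surr| = -2.999 kJ
ΔH = q_rxn / n = -71.27 kJ/mol

ΔH = -71.3 kJ/mol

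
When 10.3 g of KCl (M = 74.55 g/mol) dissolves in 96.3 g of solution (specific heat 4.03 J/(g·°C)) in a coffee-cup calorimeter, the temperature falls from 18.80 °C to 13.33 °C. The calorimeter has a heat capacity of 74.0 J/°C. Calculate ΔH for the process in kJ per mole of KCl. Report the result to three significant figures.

|ΔT| = |13.33 − 18.80| = 5.47 °C
|q_surr| = (96.3 × 4.03 + 74.0) × 5.47 = 462.089 × 5.47 = 2528 J
n(KCl) = 10.3 / 74.55 = 0.1382 mol
Temperature fell, so q_rxn = +|q_surr| = 2.528 kJ
ΔH = q_rxn / n = 18.29 kJ/mol

ΔH = 18.3 kJ/mol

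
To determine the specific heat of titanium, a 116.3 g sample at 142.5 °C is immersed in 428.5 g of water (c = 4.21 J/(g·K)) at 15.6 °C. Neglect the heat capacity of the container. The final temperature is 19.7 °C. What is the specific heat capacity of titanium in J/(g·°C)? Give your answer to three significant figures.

q_gained = (428.5 × 4.21) × (19.7 − 15.6) = 7396 J
q_lost = 116.3 × c × (142.5 − 19.7) = 14281.64 c
Set equal: c = 7396 / 14281.64 = 0.518 J/(g·°C)

c = 0.518 J/(g·°C)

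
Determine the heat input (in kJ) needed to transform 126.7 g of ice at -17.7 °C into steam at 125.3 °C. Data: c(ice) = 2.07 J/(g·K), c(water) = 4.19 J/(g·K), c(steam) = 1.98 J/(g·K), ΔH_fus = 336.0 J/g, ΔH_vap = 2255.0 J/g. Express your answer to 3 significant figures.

q = 392 kJ

q1 (heat ice -17.7→0.0 °C): 126.7 × 2.07 × 17.7 = 4642 J
q2 (melt at 0 °C): 126.7 × 336.0 = 42571 J
q3 (heat water 0.0→100.0 °C): 126.7 × 4.19 × 100.0 = 53087 J
q4 (vaporize at 100 °C): 126.7 × 2255.0 = 285709 J
q5 (heat steam 100.0→125.3 °C): 126.7 × 1.98 × 25.3 = 6347 J
Total: 4642 + 42571 + 53087 + 285709 + 6347 = 392356 J = 392 kJ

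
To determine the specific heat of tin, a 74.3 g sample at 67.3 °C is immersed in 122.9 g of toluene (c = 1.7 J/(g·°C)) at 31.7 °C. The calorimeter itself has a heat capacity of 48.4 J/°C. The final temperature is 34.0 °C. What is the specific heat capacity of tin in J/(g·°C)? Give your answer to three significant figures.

q_gained = (122.9 × 1.7 + 48.4) × (34.0 − 31.7) = 591.9 J
q_lost = 74.3 × c × (67.3 − 34.0) = 2474.19 c
Set equal: c = 591.9 / 2474.19 = 0.239 J/(g·°C)

c = 0.239 J/(g·°C)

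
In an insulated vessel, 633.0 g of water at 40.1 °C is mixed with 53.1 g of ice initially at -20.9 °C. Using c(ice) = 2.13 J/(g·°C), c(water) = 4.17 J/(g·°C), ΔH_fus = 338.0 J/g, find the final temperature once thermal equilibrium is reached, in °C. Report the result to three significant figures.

T_f = 29.9 °C

Heat to bring ice to 0 °C and melt it: q₁ = 53.1×2.13×20.9 + 53.1×338.0 = 20312 J
Heat the water can supply cooling to 0 °C: 633.0×4.17×40.1 = 105848 J > q₁, so all ice melts.
Energy balance: 633.0×4.17×(40.1 − T) = 20312 + 53.1×4.17×(T − 0)
2639.61(40.1 − T) = 20312 + 221.427 T
105848 − 20312 = 2861.037 T
T = 85536 / 2861.037 = 29.90 °C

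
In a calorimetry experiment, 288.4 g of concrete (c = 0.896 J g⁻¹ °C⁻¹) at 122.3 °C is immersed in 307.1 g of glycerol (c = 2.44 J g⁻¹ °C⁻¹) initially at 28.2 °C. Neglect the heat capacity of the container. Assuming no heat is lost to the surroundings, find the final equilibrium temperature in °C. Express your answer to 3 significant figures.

T_f = 52.3 °C

Heat lost by concrete = heat gained by glycerol.
(288.4)(0.896)(122.3 − T) = (307.1)(2.44)(T − 28.2)
258.4064 (122.3 − T) = 749.324 (T − 28.2)
31603 − 258.4064 T = 749.324 T − 21131
52734 = 1007.7304 T
T = 52.33 °C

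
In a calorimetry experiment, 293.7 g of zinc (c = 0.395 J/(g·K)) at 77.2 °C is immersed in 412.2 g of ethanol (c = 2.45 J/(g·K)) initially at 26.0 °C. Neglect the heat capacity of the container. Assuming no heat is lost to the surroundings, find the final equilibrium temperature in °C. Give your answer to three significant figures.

T_f = 31.3 °C

Heat lost by zinc = heat gained by ethanol.
(293.7)(0.395)(77.2 − T) = (412.2)(2.45)(T − 26.0)
116.0115 (77.2 − T) = 1009.89 (T − 26.0)
8956.1 − 116.0115 T = 1009.89 T − 26257
35213.1 = 1125.9015 T
T = 31.28 °C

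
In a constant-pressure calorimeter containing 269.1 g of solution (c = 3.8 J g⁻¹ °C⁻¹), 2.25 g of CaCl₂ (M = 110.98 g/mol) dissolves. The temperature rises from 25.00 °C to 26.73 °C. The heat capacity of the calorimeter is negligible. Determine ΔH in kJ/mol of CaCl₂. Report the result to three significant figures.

|ΔT| = |26.73 − 25.00| = 1.73 °C
|q_surr| = (269.1 × 3.8) × 1.73 = 1022.58 × 1.73 = 1769 J
n(CaCl₂) = 2.25 / 110.98 = 0.02027 mol
Temperature rose, so q_rxn = −|q_surr| = -1.769 kJ
ΔH = q_rxn / n = -87.27 kJ/mol

ΔH = -87.3 kJ/mol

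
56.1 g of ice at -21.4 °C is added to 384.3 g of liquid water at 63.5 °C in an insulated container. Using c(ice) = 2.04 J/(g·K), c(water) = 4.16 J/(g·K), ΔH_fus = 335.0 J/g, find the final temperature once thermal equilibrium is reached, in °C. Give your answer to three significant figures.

T_f = 43.8 °C

Heat to bring ice to 0 °C and melt it: q₁ = 56.1×2.04×21.4 + 56.1×335.0 = 21243 J
Heat the water can supply cooling to 0 °C: 384.3×4.16×63.5 = 101517 J > q₁, so all ice melts.
Energy balance: 384.3×4.16×(63.5 − T) = 21243 + 56.1×4.16×(T − 0)
1598.688(63.5 − T) = 21243 + 233.376 T
101517 − 21243 = 1832.064 T
T = 80274 / 1832.064 = 43.82 °C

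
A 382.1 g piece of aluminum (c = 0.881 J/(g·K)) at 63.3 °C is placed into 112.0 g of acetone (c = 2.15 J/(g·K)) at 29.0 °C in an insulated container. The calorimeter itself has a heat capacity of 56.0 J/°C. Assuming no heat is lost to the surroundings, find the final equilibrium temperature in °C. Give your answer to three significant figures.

T_f = 47.2 °C

Heat lost by aluminum = heat gained by acetone + calorimeter.
(382.1)(0.881)(63.3 − T) = [(112.0)(2.15) + 56.0](T − 29.0)
336.6301 (63.3 − T) = 296.8 (T − 29.0)
21309 − 336.6301 T = 296.8 T − 8607.2
29916.2 = 633.4301 T
T = 47.23 °C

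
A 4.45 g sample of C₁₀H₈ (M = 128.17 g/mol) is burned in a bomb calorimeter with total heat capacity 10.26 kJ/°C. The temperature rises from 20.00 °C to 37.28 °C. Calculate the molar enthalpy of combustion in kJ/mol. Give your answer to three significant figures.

ΔT = 37.28 − 20.00 = 17.28 °C
q_cal = C_cal × ΔT = 10.26 × 17.28 = 177.2928 kJ
n = 4.45 / 128.17 = 0.03472 mol
q_rxn = −q_cal = -177.2928 kJ
ΔH = -177.2928 / 0.03472 = -5106 kJ/mol

ΔH = -5110 kJ/mol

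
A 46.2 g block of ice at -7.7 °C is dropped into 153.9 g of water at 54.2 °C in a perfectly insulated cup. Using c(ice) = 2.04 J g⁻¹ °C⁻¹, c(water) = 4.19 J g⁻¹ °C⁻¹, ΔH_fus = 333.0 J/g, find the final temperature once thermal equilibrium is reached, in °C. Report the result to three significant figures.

T_f = 22.5 °C

Heat to bring ice to 0 °C and melt it: q₁ = 46.2×2.04×7.7 + 46.2×333.0 = 16110 J
Heat the water can supply cooling to 0 °C: 153.9×4.19×54.2 = 34950.4 J > q₁, so all ice melts.
Energy balance: 153.9×4.19×(54.2 − T) = 16110 + 46.2×4.19×(T − 0)
644.841(54.2 − T) = 16110 + 193.578 T
34950.4 − 16110 = 838.419 T
T = 18840.4 / 838.419 = 22.47 °C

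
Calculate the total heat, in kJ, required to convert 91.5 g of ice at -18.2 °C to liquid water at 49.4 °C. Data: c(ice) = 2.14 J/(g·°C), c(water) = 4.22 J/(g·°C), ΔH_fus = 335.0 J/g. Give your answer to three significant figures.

q1 (heat ice -18.2→0.0 °C): 91.5 × 2.14 × 18.2 = 3564 J
q2 (melt at 0 °C): 91.5 × 335.0 = 30653 J
q3 (heat water 0.0→49.4 °C): 91.5 × 4.22 × 49.4 = 19075 J
Total: 3564 + 30653 + 19075 = 53292 J = 53.3 kJ

q = 53.3 kJ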